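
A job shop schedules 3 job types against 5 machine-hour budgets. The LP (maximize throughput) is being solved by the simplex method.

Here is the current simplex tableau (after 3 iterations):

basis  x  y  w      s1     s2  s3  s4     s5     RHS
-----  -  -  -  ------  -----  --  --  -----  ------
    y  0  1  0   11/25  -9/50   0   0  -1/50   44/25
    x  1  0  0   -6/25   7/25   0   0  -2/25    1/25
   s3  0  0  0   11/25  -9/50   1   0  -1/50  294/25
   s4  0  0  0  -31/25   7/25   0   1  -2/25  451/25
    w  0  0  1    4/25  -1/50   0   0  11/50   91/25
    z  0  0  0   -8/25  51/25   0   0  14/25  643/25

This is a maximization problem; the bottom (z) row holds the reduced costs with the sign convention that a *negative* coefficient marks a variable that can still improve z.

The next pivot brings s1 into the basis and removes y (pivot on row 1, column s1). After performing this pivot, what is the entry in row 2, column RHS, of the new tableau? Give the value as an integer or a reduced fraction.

Pivot element is row 1, column s1: 11/25.
Normalize row 1: new (row 1, RHS) = (44/25)/(11/25) = 4.
row 2 ← row 2 − (-6/25)·(new row 1): 1/25 − (-6/25)·4 = 1.

1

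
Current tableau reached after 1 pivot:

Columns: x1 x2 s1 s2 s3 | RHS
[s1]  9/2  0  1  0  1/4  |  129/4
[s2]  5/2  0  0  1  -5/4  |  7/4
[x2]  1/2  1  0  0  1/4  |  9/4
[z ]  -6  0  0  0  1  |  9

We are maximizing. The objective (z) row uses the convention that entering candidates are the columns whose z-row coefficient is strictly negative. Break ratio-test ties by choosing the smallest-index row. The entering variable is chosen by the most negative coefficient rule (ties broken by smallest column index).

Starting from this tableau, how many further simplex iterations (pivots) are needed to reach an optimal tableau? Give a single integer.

2

pivot: x1 in, s2 out → z = 66/5
pivot: s3 in, x2 out → z = 104/5
No improving column remains; optimal.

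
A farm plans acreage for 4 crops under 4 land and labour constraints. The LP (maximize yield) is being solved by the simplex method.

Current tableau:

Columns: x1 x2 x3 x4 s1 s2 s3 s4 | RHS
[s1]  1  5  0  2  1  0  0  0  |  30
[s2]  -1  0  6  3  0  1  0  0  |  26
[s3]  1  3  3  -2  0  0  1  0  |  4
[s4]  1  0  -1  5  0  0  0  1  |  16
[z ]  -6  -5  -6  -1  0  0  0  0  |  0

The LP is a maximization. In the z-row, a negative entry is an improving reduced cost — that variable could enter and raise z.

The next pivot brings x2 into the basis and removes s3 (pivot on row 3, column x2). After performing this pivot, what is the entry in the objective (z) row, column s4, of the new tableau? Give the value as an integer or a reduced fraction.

0

Pivot element is row 3, column x2: 3.
Normalize row 3: new (row 3, s4) = 0/3 = 0.
z-row ← z-row − (-5)·(new row 3): 0 − (-5)·0 = 0.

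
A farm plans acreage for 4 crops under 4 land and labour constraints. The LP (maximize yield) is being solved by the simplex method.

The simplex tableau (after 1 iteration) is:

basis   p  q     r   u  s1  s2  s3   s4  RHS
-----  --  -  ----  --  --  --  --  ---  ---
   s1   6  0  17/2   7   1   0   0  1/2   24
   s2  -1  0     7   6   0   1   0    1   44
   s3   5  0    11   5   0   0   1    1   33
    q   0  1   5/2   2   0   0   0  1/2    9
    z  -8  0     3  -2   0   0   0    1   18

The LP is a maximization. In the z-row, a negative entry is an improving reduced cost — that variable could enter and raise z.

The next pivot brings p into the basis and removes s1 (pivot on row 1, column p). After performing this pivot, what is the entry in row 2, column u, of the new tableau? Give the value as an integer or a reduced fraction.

Pivot element is row 1, column p: 6.
Normalize row 1: new (row 1, u) = 7/6 = 7/6.
row 2 ← row 2 − (-1)·(new row 1): 6 − (-1)·(7/6) = 43/6.

43/6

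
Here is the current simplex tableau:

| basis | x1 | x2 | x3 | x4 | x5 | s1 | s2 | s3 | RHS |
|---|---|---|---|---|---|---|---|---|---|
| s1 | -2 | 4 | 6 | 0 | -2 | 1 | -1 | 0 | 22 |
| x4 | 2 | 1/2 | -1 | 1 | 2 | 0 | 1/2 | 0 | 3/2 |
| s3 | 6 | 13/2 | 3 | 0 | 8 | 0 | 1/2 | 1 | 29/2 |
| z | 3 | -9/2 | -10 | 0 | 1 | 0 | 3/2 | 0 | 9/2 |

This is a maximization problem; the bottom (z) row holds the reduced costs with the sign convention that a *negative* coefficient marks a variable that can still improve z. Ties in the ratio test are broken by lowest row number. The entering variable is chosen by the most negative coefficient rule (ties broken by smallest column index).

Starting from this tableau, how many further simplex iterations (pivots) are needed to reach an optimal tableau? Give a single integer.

pivot: x3 in, s1 out → z = 247/6
pivot: x5 in, s3 out → z = 1136/27
No improving column remains; optimal.

2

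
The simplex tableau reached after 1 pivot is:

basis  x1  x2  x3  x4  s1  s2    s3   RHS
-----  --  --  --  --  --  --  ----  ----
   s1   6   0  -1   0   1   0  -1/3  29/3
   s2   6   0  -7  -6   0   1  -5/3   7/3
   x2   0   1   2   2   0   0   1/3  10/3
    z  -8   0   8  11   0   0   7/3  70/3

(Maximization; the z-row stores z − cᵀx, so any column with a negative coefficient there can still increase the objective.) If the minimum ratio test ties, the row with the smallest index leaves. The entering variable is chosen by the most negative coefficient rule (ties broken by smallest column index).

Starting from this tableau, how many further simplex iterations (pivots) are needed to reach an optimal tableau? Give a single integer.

pivot: x1 in, s2 out → z = 238/9
pivot: x3 in, s1 out → z = 758/27
No improving column remains; optimal.

2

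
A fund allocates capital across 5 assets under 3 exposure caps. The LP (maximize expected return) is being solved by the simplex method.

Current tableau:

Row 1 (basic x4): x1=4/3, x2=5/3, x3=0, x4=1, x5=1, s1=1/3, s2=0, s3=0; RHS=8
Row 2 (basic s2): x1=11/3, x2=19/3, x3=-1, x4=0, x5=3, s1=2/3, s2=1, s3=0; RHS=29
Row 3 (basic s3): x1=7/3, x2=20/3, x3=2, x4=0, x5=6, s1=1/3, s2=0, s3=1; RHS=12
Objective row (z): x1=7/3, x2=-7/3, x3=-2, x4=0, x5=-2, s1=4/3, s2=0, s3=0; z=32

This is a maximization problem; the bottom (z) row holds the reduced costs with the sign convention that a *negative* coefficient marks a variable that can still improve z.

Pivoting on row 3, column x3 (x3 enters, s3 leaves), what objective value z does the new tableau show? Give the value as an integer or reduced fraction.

44

Minimum ratio for x3: 12/2 = 6.
z changes by −(z-row coeff of x3)·ratio = −(-2)·6 = 12.
New z = 32 + 12 = 44.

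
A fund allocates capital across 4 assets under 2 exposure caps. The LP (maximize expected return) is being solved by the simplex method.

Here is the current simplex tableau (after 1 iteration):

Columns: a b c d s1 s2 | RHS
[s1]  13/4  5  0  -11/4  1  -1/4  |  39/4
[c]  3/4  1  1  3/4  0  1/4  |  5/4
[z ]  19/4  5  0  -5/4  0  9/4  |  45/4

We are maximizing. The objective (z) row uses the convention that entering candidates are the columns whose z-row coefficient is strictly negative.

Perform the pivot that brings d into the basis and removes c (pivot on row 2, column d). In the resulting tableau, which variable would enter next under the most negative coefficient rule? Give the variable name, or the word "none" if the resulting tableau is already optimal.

none

Pivot element 3/4. New z-row = old z-row − (-5/4)·(row 2/(3/4)).
Updated z-row coefficients: a: 6, b: 20/3, c: 5/3, d: 0, s1: 0, s2: 8/3.
No coefficient is strictly negative; the tableau after this pivot is optimal.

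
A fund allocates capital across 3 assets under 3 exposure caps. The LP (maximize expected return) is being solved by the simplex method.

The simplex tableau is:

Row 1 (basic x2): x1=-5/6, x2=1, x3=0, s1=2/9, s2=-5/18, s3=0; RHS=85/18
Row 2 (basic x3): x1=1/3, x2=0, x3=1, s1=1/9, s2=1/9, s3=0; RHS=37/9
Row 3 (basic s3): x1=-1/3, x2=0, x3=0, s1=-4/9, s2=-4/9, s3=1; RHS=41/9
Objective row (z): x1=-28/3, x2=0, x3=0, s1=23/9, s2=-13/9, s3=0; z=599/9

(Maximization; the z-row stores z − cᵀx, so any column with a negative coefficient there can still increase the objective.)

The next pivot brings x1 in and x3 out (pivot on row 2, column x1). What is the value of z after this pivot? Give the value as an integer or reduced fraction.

Minimum ratio for x1: (37/9)/(1/3) = 37/3.
z changes by −(z-row coeff of x1)·ratio = −(-28/3)·(37/3) = 1036/9.
New z = 599/9 + (1036/9) = 545/3.

545/3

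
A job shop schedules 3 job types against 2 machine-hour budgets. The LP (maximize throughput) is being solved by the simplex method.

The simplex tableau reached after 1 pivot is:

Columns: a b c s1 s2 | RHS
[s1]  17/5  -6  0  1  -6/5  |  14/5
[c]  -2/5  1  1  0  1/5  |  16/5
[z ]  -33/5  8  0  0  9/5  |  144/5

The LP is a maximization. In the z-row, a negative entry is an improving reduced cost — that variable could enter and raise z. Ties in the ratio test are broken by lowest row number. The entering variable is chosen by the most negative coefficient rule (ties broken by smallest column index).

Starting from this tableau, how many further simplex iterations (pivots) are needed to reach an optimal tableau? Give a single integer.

2

pivot: a in, s1 out → z = 582/17
pivot: b in, c out → z = 78
No improving column remains; optimal.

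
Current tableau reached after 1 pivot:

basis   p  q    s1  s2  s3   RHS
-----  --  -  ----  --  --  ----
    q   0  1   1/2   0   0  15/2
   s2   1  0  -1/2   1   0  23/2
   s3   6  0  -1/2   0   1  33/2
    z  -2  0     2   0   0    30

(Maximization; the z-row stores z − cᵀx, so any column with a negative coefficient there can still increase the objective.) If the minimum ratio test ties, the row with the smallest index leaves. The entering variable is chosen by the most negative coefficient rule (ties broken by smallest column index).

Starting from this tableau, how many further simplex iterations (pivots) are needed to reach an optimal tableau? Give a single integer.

pivot: p in, s3 out → z = 71/2
No improving column remains; optimal.

1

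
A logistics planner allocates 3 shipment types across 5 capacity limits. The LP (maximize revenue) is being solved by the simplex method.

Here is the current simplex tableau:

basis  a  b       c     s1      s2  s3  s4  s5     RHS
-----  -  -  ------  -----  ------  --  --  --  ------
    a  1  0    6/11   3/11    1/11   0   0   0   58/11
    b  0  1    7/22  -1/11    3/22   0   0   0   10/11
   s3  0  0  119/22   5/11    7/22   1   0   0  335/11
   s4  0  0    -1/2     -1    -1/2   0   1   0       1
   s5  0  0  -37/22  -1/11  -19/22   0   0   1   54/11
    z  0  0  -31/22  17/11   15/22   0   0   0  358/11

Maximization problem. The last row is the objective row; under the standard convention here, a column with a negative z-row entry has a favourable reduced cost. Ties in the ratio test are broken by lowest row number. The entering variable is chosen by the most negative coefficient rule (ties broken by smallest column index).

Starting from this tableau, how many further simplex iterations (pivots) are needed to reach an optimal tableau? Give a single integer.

1

pivot: c in, b out → z = 256/7
No improving column remains; optimal.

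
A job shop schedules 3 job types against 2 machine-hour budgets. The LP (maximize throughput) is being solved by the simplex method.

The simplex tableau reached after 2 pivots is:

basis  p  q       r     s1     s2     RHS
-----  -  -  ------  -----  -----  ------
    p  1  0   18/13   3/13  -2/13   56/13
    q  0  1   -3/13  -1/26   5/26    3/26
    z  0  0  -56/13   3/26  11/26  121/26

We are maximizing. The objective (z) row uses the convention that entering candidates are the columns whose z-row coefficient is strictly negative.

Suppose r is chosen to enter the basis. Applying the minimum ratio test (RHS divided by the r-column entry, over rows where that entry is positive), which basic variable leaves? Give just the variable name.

Ratios: row 1 (p): (56/13)/(18/13) = 28/9; row 2 (q): entry -3/13 ≤ 0, skip.
Minimum ratio 28/9 is in the p row, so p leaves.

p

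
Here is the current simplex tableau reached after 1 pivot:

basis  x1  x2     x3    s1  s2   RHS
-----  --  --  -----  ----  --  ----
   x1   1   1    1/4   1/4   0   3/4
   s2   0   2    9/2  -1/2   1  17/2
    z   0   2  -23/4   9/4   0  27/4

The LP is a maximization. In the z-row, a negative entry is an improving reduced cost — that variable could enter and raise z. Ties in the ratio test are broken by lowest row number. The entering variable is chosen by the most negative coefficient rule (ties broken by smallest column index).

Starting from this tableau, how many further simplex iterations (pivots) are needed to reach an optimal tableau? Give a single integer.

pivot: x3 in, s2 out → z = 317/18
No improving column remains; optimal.

1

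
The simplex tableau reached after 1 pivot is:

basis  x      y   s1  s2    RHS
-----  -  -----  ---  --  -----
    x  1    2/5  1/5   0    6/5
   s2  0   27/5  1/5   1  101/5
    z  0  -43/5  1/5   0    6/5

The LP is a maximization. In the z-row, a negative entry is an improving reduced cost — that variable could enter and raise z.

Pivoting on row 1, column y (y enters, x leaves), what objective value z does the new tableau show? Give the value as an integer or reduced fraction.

Minimum ratio for y: (6/5)/(2/5) = 3.
z changes by −(z-row coeff of y)·ratio = −(-43/5)·3 = 129/5.
New z = 6/5 + (129/5) = 27.

27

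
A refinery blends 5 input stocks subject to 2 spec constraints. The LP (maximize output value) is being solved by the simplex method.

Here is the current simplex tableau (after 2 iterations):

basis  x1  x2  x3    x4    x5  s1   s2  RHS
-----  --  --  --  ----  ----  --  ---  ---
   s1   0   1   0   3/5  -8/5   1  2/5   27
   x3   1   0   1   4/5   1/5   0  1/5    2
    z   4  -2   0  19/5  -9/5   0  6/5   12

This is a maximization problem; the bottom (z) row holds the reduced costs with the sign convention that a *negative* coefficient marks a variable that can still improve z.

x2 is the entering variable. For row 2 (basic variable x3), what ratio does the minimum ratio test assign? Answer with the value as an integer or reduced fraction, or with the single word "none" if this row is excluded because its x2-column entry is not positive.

none

The x2 entry in row 2 is 0 ≤ 0, so this row gives no ratio.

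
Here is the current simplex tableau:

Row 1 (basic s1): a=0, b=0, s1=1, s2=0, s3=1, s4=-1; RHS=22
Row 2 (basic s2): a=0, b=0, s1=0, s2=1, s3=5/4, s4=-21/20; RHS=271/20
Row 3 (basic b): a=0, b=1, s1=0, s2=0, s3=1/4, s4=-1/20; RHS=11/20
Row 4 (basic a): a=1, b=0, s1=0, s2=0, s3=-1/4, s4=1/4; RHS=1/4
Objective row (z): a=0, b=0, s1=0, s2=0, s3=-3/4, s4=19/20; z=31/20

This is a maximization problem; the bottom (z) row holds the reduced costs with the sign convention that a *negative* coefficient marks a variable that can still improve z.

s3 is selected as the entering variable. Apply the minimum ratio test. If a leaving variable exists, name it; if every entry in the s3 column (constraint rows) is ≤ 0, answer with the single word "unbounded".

Ratios: row 1 (s1): 22/1 = 22; row 2 (s2): (271/20)/(5/4) = 271/25; row 3 (b): (11/20)/(1/4) = 11/5; row 4 (a): entry -1/4 ≤ 0, skip.
Minimum ratio is in the b row, so b leaves.

b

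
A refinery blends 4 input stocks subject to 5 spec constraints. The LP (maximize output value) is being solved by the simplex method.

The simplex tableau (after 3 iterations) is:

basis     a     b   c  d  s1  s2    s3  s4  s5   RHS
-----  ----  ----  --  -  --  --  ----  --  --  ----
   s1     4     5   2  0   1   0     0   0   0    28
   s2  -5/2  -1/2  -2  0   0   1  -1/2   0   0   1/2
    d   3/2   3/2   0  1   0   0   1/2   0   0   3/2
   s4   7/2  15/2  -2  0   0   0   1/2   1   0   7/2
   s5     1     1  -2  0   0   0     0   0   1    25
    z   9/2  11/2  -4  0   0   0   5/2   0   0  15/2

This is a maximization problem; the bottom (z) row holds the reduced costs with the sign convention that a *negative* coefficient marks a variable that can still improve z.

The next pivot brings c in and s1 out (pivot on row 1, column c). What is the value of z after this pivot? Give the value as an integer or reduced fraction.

Minimum ratio for c: 28/2 = 14.
z changes by −(z-row coeff of c)·ratio = −(-4)·14 = 56.
New z = 15/2 + 56 = 127/2.

127/2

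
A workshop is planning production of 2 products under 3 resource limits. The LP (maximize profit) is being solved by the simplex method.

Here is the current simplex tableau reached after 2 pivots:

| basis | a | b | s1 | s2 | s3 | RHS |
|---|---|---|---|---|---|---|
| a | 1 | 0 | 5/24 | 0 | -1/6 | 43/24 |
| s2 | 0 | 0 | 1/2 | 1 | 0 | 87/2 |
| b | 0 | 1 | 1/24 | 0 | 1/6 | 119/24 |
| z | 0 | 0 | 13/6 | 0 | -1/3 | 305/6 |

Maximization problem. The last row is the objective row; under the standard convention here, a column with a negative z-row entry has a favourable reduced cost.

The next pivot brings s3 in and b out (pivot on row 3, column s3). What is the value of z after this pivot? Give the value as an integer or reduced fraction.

Minimum ratio for s3: (119/24)/(1/6) = 119/4.
z changes by −(z-row coeff of s3)·ratio = −(-1/3)·(119/4) = 119/12.
New z = 305/6 + (119/12) = 243/4.

243/4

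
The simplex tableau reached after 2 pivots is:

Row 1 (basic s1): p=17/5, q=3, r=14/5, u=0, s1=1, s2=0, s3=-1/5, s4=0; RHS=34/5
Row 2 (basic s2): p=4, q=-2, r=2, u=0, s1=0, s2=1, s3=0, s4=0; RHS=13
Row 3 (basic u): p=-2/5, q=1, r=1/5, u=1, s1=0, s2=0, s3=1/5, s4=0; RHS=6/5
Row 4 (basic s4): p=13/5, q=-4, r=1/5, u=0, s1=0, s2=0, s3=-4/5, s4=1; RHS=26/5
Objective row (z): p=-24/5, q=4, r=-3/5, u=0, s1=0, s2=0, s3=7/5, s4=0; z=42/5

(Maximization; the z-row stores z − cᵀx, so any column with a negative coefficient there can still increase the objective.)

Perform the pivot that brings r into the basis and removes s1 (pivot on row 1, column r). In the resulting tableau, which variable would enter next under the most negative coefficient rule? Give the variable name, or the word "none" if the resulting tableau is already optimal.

Pivot element 14/5. New z-row = old z-row − (-3/5)·(row 1/(14/5)).
Updated z-row coefficients: p: -57/14, q: 65/14, r: 0, u: 0, s1: 3/14, s2: 0, s3: 19/14, s4: 0.
The most negative is -57/14 in column p, so p would enter next.

p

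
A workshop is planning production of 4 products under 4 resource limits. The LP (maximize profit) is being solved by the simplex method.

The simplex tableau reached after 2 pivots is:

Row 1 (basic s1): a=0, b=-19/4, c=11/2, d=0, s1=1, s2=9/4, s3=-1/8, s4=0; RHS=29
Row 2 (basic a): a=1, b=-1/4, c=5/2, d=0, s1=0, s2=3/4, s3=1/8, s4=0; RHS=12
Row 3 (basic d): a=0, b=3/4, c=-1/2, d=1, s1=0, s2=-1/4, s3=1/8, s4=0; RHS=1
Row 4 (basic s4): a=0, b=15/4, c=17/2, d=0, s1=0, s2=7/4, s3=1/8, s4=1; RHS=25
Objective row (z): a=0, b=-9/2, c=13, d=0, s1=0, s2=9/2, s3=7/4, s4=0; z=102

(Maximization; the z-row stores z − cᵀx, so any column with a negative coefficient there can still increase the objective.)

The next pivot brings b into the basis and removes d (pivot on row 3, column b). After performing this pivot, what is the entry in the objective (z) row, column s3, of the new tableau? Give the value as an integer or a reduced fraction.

5/2

Pivot element is row 3, column b: 3/4.
Normalize row 3: new (row 3, s3) = (1/8)/(3/4) = 1/6.
z-row ← z-row − (-9/2)·(new row 3): 7/4 − (-9/2)·(1/6) = 5/2.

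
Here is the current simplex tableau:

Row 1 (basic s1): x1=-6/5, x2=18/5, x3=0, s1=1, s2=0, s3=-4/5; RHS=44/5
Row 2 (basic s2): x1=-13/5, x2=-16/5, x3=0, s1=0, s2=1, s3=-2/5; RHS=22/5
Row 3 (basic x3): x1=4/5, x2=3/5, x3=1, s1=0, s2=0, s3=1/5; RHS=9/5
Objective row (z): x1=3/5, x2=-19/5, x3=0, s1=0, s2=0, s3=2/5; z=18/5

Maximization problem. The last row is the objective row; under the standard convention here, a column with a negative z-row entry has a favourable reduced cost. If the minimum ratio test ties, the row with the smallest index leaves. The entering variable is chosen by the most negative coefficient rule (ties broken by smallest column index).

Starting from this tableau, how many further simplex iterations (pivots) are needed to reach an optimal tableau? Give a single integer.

3

pivot: x2 in, s1 out → z = 116/9
pivot: x1 in, x3 out → z = 118/9
pivot: s3 in, x1 out → z = 40/3
No improving column remains; optimal.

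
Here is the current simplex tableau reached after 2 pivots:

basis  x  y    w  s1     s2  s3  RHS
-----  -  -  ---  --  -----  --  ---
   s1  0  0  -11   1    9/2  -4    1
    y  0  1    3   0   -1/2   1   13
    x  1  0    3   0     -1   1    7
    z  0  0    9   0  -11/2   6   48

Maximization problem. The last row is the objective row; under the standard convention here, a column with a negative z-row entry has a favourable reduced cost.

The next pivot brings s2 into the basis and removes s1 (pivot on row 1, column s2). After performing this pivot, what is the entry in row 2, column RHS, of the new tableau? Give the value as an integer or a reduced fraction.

118/9

Pivot element is row 1, column s2: 9/2.
Normalize row 1: new (row 1, RHS) = 1/(9/2) = 2/9.
row 2 ← row 2 − (-1/2)·(new row 1): 13 − (-1/2)·(2/9) = 118/9.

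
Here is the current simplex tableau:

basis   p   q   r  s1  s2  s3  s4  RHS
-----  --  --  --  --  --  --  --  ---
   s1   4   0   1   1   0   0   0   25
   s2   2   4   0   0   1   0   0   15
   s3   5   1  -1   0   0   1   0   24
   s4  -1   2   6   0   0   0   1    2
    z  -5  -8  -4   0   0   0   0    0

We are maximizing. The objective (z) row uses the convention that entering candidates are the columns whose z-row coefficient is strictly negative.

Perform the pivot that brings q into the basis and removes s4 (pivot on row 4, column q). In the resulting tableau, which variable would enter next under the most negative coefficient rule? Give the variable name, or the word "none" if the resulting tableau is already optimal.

p

Pivot element 2. New z-row = old z-row − (-8)·(row 4/2).
Updated z-row coefficients: p: -9, q: 0, r: 20, s1: 0, s2: 0, s3: 0, s4: 4.
The most negative is -9 in column p, so p would enter next.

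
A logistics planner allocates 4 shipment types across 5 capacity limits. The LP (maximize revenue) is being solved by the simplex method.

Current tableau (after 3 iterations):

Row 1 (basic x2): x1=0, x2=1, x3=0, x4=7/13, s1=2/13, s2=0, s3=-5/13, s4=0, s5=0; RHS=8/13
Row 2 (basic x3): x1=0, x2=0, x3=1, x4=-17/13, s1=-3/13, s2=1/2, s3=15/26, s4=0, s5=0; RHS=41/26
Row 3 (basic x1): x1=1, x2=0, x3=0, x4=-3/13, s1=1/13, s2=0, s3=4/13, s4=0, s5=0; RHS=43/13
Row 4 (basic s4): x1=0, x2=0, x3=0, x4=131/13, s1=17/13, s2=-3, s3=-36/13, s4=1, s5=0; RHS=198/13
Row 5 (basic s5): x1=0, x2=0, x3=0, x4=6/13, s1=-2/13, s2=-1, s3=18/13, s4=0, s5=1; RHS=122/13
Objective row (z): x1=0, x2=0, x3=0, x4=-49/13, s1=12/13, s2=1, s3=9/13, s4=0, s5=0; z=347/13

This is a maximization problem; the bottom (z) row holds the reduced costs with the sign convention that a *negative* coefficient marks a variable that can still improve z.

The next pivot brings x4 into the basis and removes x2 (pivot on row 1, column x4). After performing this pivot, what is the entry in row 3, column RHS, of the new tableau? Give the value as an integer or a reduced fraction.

Pivot element is row 1, column x4: 7/13.
Normalize row 1: new (row 1, RHS) = (8/13)/(7/13) = 8/7.
row 3 ← row 3 − (-3/13)·(new row 1): 43/13 − (-3/13)·(8/7) = 25/7.

25/7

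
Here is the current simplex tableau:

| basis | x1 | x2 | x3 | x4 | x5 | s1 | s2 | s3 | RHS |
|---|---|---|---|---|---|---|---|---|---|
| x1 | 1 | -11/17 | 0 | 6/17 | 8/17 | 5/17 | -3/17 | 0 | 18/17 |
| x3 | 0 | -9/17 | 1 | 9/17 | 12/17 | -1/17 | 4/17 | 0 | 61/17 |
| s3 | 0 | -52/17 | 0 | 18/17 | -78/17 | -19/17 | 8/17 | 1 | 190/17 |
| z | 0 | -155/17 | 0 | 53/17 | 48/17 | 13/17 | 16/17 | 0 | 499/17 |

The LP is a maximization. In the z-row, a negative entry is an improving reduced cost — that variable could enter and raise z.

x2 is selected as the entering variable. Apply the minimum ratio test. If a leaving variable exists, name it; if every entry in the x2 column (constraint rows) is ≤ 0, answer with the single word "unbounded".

unbounded

x2-column entries: row 1: -11/17, row 2: -9/17, row 3: -52/17. All ≤ 0, so x2 can increase without bound; the LP is unbounded in this direction.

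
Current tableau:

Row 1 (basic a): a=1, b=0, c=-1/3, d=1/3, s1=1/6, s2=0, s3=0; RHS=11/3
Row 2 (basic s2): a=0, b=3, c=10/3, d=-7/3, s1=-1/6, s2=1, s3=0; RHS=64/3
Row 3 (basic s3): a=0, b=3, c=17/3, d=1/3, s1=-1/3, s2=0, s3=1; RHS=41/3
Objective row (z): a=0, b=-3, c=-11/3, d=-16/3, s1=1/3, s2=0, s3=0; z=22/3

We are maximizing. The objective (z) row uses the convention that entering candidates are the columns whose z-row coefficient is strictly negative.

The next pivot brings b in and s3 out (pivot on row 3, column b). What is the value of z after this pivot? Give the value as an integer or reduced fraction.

Minimum ratio for b: (41/3)/3 = 41/9.
z changes by −(z-row coeff of b)·ratio = −(-3)·(41/9) = 41/3.
New z = 22/3 + (41/3) = 21.

21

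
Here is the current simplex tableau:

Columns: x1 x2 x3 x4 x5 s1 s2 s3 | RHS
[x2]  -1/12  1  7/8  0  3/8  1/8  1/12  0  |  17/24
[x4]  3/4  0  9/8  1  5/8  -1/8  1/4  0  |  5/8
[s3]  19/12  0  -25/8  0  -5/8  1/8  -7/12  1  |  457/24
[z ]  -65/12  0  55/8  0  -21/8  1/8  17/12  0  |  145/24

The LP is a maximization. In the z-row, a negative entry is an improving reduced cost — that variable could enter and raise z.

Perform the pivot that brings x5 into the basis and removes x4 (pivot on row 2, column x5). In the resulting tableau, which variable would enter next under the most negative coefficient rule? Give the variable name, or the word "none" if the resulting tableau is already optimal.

x1

Pivot element 5/8. New z-row = old z-row − (-21/8)·(row 2/(5/8)).
Updated z-row coefficients: x1: -34/15, x2: 0, x3: 58/5, x4: 21/5, x5: 0, s1: -2/5, s2: 37/15, s3: 0.
The most negative is -34/15 in column x1, so x1 would enter next.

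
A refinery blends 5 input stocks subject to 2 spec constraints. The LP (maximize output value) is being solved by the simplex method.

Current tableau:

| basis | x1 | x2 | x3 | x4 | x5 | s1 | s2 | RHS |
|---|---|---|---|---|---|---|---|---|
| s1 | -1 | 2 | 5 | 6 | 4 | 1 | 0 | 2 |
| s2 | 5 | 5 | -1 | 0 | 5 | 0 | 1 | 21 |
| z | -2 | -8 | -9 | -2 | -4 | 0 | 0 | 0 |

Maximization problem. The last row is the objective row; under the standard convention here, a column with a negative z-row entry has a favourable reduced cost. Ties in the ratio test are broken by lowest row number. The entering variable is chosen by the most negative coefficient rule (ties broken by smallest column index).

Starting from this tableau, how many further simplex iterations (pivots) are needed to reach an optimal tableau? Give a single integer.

pivot: x3 in, s1 out → z = 18/5
pivot: x2 in, x3 out → z = 8
pivot: x1 in, s2 out → z = 104/5
No improving column remains; optimal.

3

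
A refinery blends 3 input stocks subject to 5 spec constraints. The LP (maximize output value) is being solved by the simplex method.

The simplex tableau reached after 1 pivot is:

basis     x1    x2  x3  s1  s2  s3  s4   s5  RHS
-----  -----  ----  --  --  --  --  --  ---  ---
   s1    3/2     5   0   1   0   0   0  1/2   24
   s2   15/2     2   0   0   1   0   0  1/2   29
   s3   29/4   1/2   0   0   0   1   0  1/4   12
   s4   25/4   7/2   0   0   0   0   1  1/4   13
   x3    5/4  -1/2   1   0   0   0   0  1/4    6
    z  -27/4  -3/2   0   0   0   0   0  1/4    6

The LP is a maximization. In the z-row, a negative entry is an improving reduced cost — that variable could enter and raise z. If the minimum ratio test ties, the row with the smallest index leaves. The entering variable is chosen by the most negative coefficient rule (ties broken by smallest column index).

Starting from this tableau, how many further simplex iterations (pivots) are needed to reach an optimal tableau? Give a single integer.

2

pivot: x1 in, s3 out → z = 498/29
pivot: x2 in, s4 out → z = 1608/89
No improving column remains; optimal.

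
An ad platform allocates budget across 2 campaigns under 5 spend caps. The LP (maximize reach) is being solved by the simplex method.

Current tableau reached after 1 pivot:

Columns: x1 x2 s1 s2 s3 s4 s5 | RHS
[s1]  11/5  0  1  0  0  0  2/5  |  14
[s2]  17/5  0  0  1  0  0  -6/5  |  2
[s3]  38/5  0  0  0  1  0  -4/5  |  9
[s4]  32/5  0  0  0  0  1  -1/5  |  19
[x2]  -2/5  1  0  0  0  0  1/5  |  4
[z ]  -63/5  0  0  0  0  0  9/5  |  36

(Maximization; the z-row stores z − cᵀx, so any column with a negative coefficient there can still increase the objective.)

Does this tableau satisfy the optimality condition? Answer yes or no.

Column x1 has objective-row coefficient -63/5, which is negative; an improving pivot exists, so not yet optimal.

no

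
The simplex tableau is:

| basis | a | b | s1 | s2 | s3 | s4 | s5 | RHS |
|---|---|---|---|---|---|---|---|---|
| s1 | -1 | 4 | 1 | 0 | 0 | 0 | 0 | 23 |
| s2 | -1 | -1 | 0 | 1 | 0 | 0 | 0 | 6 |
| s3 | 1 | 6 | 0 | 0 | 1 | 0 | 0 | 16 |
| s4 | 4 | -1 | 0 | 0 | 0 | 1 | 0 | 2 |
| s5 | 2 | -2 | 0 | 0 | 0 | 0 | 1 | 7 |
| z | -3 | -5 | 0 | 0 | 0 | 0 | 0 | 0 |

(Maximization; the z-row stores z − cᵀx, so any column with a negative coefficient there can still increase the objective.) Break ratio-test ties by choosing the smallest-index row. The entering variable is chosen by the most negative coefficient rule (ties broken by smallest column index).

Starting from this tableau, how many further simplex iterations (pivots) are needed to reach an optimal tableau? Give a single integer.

pivot: b in, s3 out → z = 40/3
pivot: a in, s4 out → z = 394/25
No improving column remains; optimal.

2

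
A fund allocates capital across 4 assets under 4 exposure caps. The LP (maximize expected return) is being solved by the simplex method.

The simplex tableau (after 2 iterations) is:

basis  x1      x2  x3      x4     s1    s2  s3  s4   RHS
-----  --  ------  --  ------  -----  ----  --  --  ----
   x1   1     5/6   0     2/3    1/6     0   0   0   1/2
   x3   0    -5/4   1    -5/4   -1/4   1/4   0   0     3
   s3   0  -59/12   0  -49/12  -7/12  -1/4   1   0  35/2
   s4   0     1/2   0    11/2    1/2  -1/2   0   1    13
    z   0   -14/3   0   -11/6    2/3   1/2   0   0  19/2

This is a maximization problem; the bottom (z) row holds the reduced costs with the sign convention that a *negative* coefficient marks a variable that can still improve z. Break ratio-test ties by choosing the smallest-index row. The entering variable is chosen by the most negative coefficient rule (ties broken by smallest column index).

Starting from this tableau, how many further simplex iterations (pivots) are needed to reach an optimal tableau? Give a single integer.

pivot: x2 in, x1 out → z = 123/10
No improving column remains; optimal.

1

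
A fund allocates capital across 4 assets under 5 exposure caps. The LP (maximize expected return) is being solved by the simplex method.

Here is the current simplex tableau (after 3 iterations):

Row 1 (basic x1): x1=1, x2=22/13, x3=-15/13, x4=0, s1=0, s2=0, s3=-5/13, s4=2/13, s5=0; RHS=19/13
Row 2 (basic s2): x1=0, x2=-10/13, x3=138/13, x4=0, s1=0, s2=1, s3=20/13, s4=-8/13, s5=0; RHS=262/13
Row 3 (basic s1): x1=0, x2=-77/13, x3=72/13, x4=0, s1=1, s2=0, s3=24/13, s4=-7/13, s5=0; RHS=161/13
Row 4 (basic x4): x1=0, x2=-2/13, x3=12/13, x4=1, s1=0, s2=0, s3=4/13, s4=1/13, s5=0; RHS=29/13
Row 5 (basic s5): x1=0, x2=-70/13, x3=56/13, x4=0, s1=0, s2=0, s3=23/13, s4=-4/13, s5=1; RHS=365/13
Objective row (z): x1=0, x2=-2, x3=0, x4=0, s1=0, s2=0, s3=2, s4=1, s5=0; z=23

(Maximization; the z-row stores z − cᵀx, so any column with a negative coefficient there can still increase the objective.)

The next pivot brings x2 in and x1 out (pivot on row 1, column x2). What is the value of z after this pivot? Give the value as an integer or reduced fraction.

Minimum ratio for x2: (19/13)/(22/13) = 19/22.
z changes by −(z-row coeff of x2)·ratio = −(-2)·(19/22) = 19/11.
New z = 23 + (19/11) = 272/11.

272/11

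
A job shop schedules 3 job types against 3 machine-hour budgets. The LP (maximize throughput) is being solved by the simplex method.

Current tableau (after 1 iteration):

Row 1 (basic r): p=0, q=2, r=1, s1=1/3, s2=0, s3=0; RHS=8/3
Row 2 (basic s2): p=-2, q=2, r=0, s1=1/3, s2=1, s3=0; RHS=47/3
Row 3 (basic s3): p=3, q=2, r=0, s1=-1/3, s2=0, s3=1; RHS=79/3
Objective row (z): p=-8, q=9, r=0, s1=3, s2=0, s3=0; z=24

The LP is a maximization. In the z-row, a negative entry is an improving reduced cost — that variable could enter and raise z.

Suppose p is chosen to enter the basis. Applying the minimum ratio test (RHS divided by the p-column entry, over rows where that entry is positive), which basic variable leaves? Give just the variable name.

s3

Ratios: row 1 (r): entry 0 ≤ 0, skip; row 2 (s2): entry -2 ≤ 0, skip; row 3 (s3): (79/3)/3 = 79/9.
Minimum ratio 79/9 is in the s3 row, so s3 leaves.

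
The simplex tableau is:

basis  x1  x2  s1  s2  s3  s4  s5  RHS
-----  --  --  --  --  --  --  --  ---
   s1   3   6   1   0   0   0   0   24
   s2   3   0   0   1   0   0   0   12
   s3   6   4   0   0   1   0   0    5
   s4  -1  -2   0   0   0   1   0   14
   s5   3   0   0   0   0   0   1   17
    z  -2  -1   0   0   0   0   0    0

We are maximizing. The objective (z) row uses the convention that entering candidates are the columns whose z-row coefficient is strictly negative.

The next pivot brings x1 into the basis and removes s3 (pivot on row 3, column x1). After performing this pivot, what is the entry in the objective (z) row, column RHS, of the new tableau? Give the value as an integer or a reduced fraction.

Pivot element is row 3, column x1: 6.
Normalize row 3: new (row 3, RHS) = 5/6 = 5/6.
z-row ← z-row − (-2)·(new row 3): 0 − (-2)·(5/6) = 5/3.

5/3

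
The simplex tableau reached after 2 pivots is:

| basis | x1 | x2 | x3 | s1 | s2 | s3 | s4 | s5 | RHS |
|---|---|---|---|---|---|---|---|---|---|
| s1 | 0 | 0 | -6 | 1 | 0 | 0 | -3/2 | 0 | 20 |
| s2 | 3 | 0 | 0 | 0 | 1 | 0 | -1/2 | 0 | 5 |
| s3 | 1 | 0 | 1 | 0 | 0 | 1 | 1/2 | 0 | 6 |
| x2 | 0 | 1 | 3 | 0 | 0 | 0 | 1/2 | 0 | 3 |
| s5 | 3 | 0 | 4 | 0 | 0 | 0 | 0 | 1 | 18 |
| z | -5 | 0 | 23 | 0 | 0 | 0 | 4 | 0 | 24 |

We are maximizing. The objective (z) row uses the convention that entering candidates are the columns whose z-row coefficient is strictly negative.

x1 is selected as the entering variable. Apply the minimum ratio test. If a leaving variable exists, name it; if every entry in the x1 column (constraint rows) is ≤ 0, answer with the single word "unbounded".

Ratios: row 1 (s1): entry 0 ≤ 0, skip; row 2 (s2): 5/3 = 5/3; row 3 (s3): 6/1 = 6; row 4 (x2): entry 0 ≤ 0, skip; row 5 (s5): 18/3 = 6.
Minimum ratio is in the s2 row, so s2 leaves.

s2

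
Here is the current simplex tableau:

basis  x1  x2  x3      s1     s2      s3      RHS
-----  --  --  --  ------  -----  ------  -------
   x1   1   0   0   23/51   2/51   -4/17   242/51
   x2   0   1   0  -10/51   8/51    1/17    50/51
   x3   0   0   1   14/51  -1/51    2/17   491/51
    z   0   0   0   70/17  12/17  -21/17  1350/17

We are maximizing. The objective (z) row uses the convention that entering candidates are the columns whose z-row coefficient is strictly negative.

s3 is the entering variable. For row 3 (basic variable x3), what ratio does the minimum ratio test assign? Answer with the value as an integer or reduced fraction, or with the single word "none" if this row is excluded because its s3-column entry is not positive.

Ratio = RHS / (s3 entry) = (491/51) / (2/17) = 491/6.

491/6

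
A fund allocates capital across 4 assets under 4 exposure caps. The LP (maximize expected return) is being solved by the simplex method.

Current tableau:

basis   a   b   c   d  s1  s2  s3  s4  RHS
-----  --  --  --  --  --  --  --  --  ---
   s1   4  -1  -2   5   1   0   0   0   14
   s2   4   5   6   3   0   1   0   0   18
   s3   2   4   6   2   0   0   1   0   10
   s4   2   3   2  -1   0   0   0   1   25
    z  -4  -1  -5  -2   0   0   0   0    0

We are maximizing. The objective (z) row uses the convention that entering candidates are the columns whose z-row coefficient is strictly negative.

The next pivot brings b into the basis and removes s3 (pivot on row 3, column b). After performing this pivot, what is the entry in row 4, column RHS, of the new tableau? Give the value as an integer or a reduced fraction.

Pivot element is row 3, column b: 4.
Normalize row 3: new (row 3, RHS) = 10/4 = 5/2.
row 4 ← row 4 − 3·(new row 3): 25 − 3·(5/2) = 35/2.

35/2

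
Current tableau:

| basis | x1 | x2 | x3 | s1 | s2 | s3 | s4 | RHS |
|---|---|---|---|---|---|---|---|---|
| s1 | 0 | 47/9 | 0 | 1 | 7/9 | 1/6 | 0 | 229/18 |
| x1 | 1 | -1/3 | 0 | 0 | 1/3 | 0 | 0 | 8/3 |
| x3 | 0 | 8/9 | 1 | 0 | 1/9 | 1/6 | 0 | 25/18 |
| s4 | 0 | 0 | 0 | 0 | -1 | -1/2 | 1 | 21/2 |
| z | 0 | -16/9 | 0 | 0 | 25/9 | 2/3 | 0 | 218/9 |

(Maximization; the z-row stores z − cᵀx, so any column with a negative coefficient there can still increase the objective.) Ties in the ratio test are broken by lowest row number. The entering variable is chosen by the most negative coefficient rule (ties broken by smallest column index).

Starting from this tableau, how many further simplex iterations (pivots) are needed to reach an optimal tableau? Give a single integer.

1

pivot: x2 in, x3 out → z = 27
No improving column remains; optimal.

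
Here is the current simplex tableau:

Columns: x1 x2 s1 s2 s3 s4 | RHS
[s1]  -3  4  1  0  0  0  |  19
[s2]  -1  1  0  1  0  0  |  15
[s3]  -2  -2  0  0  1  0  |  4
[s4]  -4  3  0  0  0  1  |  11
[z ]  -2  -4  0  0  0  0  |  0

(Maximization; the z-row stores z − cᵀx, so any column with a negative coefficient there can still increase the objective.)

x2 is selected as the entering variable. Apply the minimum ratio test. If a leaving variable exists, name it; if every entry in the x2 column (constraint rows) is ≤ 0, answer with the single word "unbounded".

Ratios: row 1 (s1): 19/4 = 19/4; row 2 (s2): 15/1 = 15; row 3 (s3): entry -2 ≤ 0, skip; row 4 (s4): 11/3 = 11/3.
Minimum ratio is in the s4 row, so s4 leaves.

s4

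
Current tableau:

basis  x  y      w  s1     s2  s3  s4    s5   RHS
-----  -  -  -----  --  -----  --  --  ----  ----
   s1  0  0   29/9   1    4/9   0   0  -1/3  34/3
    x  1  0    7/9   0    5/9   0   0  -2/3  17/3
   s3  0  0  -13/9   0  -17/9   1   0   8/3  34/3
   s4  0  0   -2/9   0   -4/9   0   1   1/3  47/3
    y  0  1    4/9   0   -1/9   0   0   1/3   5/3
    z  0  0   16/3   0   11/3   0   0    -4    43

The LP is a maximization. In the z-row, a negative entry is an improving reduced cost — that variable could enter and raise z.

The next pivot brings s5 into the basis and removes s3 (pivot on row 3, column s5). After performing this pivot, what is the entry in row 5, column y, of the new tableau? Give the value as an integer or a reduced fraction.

Pivot element is row 3, column s5: 8/3.
Normalize row 3: new (row 3, y) = 0/(8/3) = 0.
row 5 ← row 5 − (1/3)·(new row 3): 1 − (1/3)·0 = 1.

1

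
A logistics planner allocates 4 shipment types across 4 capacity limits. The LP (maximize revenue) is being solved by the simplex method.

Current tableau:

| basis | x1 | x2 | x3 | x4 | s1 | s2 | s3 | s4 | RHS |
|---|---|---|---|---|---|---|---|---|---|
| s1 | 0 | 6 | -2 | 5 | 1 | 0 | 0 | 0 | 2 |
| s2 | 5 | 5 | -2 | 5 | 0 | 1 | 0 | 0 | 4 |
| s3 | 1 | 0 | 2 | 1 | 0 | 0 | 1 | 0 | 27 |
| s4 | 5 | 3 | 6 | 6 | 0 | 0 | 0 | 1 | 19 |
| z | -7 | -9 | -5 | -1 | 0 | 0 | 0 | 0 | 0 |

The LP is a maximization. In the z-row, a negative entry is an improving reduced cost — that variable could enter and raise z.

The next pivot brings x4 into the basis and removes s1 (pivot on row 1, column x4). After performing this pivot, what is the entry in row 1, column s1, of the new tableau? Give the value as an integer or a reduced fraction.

Pivot element is row 1, column x4: 5.
Normalize row 1: new (row 1, s1) = 1/5 = 1/5.
Row 1 is the pivot row, so the entry is 1/5.

1/5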